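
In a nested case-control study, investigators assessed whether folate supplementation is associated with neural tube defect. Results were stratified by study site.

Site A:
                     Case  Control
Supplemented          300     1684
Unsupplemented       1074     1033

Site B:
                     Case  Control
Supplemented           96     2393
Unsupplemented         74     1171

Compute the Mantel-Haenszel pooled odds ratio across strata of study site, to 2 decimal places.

0.22

OR_MH = Σ(aᵢdᵢ/nᵢ) / Σ(bᵢcᵢ/nᵢ), where nᵢ is the stratum total.
Stratum 1 (Site A): n = 4091; a·d/n = 300·1033/4091 = 75.7516; b·c/n = 1684·1074/4091 = 442.0963
Stratum 2 (Site B): n = 3734; a·d/n = 96·1171/3734 = 30.1061; b·c/n = 2393·74/3734 = 47.4242
OR_MH = (75.7516 + 30.1061) / (442.0963 + 47.4242) = 105.8577 / 489.5205 = 0.21625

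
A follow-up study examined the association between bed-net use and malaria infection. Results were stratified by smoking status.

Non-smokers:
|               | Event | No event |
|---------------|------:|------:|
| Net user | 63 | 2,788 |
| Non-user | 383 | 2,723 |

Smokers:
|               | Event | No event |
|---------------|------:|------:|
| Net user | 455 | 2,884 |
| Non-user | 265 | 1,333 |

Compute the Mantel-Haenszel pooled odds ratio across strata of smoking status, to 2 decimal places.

0.45

OR_MH = Σ(aᵢdᵢ/nᵢ) / Σ(bᵢcᵢ/nᵢ), where nᵢ is the stratum total.
Stratum 1 (Non-smokers): n = 5957; a·d/n = 63·2723/5957 = 28.7979; b·c/n = 2788·383/5957 = 179.2520
Stratum 2 (Smokers): n = 4937; a·d/n = 455·1333/4937 = 122.8509; b·c/n = 2884·265/4937 = 154.8025
OR_MH = (28.7979 + 122.8509) / (179.2520 + 154.8025) = 151.6488 / 334.0545 = 0.45396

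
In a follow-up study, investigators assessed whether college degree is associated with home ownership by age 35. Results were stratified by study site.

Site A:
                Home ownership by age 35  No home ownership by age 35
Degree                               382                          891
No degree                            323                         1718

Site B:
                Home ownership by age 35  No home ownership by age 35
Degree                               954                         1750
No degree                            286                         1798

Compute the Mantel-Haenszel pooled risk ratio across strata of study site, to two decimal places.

2.28

RR_MH = Σ(aᵢ·n₀ᵢ/nᵢ) / Σ(cᵢ·n₁ᵢ/nᵢ), with n₁ᵢ = aᵢ+bᵢ (exposed), n₀ᵢ = cᵢ+dᵢ (unexposed), nᵢ = n₁ᵢ+n₀ᵢ.
Stratum 1 (Site A): n₁ = 1273, n₀ = 2041, n = 3314; a·n₀/n = 382·2041/3314 = 235.2631; c·n₁/n = 323·1273/3314 = 124.0733
Stratum 2 (Site B): n₁ = 2704, n₀ = 2084, n = 4788; a·n₀/n = 954·2084/4788 = 415.2331; c·n₁/n = 286·2704/4788 = 161.5171
RR_MH = (235.2631 + 415.2331) / (124.0733 + 161.5171) = 650.4962 / 285.5905 = 2.27772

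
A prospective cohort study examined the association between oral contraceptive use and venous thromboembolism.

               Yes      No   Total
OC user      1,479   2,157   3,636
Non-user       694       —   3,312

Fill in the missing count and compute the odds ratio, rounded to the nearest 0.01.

The missing cell is in the unexposed row: 3312 − 694 = 2618.
So a = 1479, b = 2157, c = 694, d = 2618.
OR = (a·d)/(b·c) = (1479 × 2618) / (2157 × 694) = 3872022 / 1496958 = 2.58659

2.59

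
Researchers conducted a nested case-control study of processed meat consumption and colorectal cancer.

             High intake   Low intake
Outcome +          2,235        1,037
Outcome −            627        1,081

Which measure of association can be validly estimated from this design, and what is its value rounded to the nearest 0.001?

Reading the table with exposure as columns: a = 2235 (High intake, case), b = 627 (High intake, non-case), c = 1037 (Low intake, case), d = 1081.
This is a nested case-control study: participants were sampled on outcome status, so risks in the source population cannot be estimated directly — relative risk is not valid here. The odds ratio is the appropriate measure.
OR = (a·d)/(b·c) = (2235 × 1081) / (627 × 1037) = 2416035 / 650199 = 3.71584

3.716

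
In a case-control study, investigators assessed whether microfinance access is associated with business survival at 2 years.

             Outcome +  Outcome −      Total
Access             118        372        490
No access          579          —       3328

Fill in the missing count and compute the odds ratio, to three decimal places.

The missing cell is in the unexposed row: 3328 − 579 = 2749.
So a = 118, b = 372, c = 579, d = 2749.
OR = (a·d)/(b·c) = (118 × 2749) / (372 × 579) = 324382 / 215388 = 1.50604

1.506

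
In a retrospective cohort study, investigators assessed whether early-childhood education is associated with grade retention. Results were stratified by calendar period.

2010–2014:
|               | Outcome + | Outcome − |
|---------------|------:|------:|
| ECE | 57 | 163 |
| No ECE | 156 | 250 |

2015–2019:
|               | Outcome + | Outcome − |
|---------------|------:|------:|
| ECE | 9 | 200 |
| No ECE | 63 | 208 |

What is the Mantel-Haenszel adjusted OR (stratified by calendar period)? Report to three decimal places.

OR_MH = Σ(aᵢdᵢ/nᵢ) / Σ(bᵢcᵢ/nᵢ), where nᵢ is the stratum total.
Stratum 1 (2010–2014): n = 626; a·d/n = 57·250/626 = 22.7636; b·c/n = 163·156/626 = 40.6198
Stratum 2 (2015–2019): n = 480; a·d/n = 9·208/480 = 3.9000; b·c/n = 200·63/480 = 26.2500
OR_MH = (22.7636 + 3.9000) / (40.6198 + 26.2500) = 26.6636 / 66.8698 = 0.39874

0.399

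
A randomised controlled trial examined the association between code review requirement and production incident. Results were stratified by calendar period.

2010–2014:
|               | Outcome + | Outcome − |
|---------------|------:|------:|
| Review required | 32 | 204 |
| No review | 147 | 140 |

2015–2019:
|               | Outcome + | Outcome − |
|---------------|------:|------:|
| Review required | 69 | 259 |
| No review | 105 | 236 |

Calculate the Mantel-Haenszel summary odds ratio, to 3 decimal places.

OR_MH = Σ(aᵢdᵢ/nᵢ) / Σ(bᵢcᵢ/nᵢ), where nᵢ is the stratum total.
Stratum 1 (2010–2014): n = 523; a·d/n = 32·140/523 = 8.5660; b·c/n = 204·147/523 = 57.3384
Stratum 2 (2015–2019): n = 669; a·d/n = 69·236/669 = 24.3408; b·c/n = 259·105/669 = 40.6502
OR_MH = (8.5660 + 24.3408) / (57.3384 + 40.6502) = 32.9068 / 97.9887 = 0.33582

0.336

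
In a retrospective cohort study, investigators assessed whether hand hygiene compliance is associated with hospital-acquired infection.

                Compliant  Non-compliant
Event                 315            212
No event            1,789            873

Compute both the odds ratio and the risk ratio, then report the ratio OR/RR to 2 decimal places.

0.95

Reading the table with exposure as columns: a = 315 (Compliant, case), b = 1789 (Compliant, non-case), c = 212 (Non-compliant, case), d = 873.
OR = (315·873)/(1789·212) = 274995/379268 = 0.72507
Risk in exposed = 315/2104 = 0.14971; risk in unexposed = 212/1085 = 0.19539; RR = 0.76623
OR/RR = 0.72507 / 0.76623 = 0.94628
The outcome is not rare, so the OR lies further from 1 than the RR.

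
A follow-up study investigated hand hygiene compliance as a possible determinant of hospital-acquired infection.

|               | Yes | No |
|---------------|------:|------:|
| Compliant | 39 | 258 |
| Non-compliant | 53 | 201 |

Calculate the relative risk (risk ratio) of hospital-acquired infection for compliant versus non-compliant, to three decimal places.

Cells: a = 39, b = 258, c = 53, d = 201.
Risk in exposed = 39/297 = 0.13131; risk in unexposed = 53/254 = 0.20866.
RR = 0.13131 / 0.20866 = 0.62931
The risk is 37% lower among the exposed than among the unexposed.

0.629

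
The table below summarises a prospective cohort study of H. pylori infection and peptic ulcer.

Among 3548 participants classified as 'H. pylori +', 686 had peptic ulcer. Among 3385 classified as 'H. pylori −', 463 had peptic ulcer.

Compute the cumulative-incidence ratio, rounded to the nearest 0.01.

1.41

From the description: a = 686, b = 2862, c = 463, d = 2922.
Risk in exposed = 686/3548 = 0.19335; risk in unexposed = 463/3385 = 0.13678.
RR = 0.19335 / 0.13678 = 1.41357
The risk among the exposed is 1.41 times that among the unexposed.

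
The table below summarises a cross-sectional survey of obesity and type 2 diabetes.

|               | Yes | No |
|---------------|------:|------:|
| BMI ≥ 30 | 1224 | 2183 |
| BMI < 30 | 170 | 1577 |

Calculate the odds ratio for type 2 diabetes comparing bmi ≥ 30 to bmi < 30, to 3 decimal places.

5.201

Cells: a = 1224, b = 2183, c = 170, d = 1577.
OR = (a·d)/(b·c) = (1224 × 1577) / (2183 × 170) = 1930248 / 371110 = 5.20128
The odds of type 2 diabetes are about 5.20 times as high in the bmi ≥ 30 group.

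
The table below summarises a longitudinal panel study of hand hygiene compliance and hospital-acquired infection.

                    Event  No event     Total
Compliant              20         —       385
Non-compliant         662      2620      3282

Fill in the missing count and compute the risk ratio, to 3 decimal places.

0.258

The missing cell is in the exposed row: 385 − 20 = 365.
So a = 20, b = 365, c = 662, d = 2620.
RR = [a/(a+b)] / [c/(c+d)] = (20/385) / (662/3282) = 0.05195/0.20171 = 0.25754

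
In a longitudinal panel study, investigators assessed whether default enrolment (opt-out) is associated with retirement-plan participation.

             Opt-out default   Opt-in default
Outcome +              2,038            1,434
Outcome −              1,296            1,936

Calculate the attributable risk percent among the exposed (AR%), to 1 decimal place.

Reading the table with exposure as columns: a = 2038 (Opt-out default, case), b = 1296 (Opt-out default, non-case), c = 1434 (Opt-in default, case), d = 1936.
Risk in exposed = 2038/3334 = 0.61128; risk in unexposed = 1434/3370 = 0.42552.
RR = 0.61128/0.42552 = 1.43655
AR% = (RR − 1)/RR × 100 = (1.43655 − 1)/1.43655 × 100 = 30.3886%

30.4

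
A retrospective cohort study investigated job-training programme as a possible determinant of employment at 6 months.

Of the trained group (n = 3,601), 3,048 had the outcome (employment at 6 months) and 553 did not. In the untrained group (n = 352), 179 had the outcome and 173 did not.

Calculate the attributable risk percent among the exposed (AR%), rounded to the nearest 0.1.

From the description: a = 3048, b = 553, c = 179, d = 173.
Risk in exposed = 3048/3601 = 0.84643; risk in unexposed = 179/352 = 0.50852.
RR = 0.84643/0.50852 = 1.66449
AR% = (RR − 1)/RR × 100 = (1.66449 − 1)/1.66449 × 100 = 39.9216%

39.9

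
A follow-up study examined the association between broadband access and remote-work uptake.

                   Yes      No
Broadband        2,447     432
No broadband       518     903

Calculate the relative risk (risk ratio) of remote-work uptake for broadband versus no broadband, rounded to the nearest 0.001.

2.332

Cells: a = 2447, b = 432, c = 518, d = 903.
Risk in exposed = 2447/2879 = 0.84995; risk in unexposed = 518/1421 = 0.36453.
RR = 0.84995 / 0.36453 = 2.33161
The risk among the exposed is 2.33 times that among the unexposed.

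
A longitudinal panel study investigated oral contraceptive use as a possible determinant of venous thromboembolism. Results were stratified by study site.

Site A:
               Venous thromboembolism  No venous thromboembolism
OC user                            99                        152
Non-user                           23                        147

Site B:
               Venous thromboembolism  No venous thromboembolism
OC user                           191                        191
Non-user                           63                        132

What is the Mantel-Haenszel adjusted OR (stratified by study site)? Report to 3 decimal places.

OR_MH = Σ(aᵢdᵢ/nᵢ) / Σ(bᵢcᵢ/nᵢ), where nᵢ is the stratum total.
Stratum 1 (Site A): n = 421; a·d/n = 99·147/421 = 34.5677; b·c/n = 152·23/421 = 8.3040
Stratum 2 (Site B): n = 577; a·d/n = 191·132/577 = 43.6950; b·c/n = 191·63/577 = 20.8544
OR_MH = (34.5677 + 43.6950) / (8.3040 + 20.8544) = 78.2627 / 29.1585 = 2.68405

2.684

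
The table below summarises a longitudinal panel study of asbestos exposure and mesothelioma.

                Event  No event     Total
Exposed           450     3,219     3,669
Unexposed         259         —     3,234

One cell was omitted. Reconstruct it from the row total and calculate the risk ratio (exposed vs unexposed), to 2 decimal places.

The missing cell is in the unexposed row: 3234 − 259 = 2975.
So a = 450, b = 3219, c = 259, d = 2975.
RR = [a/(a+b)] / [c/(c+d)] = (450/3669) / (259/3234) = 0.12265/0.08009 = 1.53146

1.53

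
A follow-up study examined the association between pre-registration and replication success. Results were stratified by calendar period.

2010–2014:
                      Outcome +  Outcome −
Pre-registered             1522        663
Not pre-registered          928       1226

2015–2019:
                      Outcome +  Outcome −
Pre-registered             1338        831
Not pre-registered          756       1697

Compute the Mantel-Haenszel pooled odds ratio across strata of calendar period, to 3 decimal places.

OR_MH = Σ(aᵢdᵢ/nᵢ) / Σ(bᵢcᵢ/nᵢ), where nᵢ is the stratum total.
Stratum 1 (2010–2014): n = 4339; a·d/n = 1522·1226/4339 = 430.0466; b·c/n = 663·928/4339 = 141.7986
Stratum 2 (2015–2019): n = 4622; a·d/n = 1338·1697/4622 = 491.2562; b·c/n = 831·756/4622 = 135.9230
OR_MH = (430.0466 + 491.2562) / (141.7986 + 135.9230) = 921.3027 / 277.7215 = 3.31736

3.317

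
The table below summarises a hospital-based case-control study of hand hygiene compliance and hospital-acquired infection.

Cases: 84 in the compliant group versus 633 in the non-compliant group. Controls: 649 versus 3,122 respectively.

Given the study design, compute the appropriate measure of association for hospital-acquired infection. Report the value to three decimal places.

From the description: a = 84, b = 649, c = 633, d = 3122.
This is a hospital-based case-control study: participants were sampled on outcome status, so risks in the source population cannot be estimated directly — relative risk is not valid here. The odds ratio is the appropriate measure.
OR = (a·d)/(b·c) = (84 × 3122) / (649 × 633) = 262248 / 410817 = 0.63836

0.638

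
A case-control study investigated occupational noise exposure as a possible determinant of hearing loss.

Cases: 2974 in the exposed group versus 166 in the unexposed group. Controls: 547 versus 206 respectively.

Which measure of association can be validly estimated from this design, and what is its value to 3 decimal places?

From the description: a = 2974, b = 547, c = 166, d = 206.
This is a case-control study: participants were sampled on outcome status, so risks in the source population cannot be estimated directly — relative risk is not valid here. The odds ratio is the appropriate measure.
OR = (a·d)/(b·c) = (2974 × 206) / (547 × 166) = 612644 / 90802 = 6.74703

6.747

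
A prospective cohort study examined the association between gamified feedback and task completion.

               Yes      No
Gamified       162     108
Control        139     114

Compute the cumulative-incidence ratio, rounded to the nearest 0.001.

1.092

Cells: a = 162, b = 108, c = 139, d = 114.
Risk in exposed = 162/270 = 0.60000; risk in unexposed = 139/253 = 0.54941.
RR = 0.60000 / 0.54941 = 1.09209
The risk among the exposed is 1.09 times that among the unexposed.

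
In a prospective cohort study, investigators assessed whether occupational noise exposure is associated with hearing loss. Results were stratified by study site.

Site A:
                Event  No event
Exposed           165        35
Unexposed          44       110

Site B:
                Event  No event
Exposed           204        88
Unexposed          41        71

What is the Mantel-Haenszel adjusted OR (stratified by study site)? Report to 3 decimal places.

6.560

OR_MH = Σ(aᵢdᵢ/nᵢ) / Σ(bᵢcᵢ/nᵢ), where nᵢ is the stratum total.
Stratum 1 (Site A): n = 354; a·d/n = 165·110/354 = 51.2712; b·c/n = 35·44/354 = 4.3503
Stratum 2 (Site B): n = 404; a·d/n = 204·71/404 = 35.8515; b·c/n = 88·41/404 = 8.9307
OR_MH = (51.2712 + 35.8515) / (4.3503 + 8.9307) = 87.1227 / 13.2810 = 6.55996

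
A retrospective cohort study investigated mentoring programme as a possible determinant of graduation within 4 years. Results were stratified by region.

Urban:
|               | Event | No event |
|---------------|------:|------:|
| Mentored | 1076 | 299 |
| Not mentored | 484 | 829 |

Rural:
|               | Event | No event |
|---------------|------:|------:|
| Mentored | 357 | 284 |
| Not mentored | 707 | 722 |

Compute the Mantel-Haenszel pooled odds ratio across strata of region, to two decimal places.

OR_MH = Σ(aᵢdᵢ/nᵢ) / Σ(bᵢcᵢ/nᵢ), where nᵢ is the stratum total.
Stratum 1 (Urban): n = 2688; a·d/n = 1076·829/2688 = 331.8467; b·c/n = 299·484/2688 = 53.8378
Stratum 2 (Rural): n = 2070; a·d/n = 357·722/2070 = 124.5188; b·c/n = 284·707/2070 = 96.9990
OR_MH = (331.8467 + 124.5188) / (53.8378 + 96.9990) = 456.3656 / 150.8368 = 3.02556

3.03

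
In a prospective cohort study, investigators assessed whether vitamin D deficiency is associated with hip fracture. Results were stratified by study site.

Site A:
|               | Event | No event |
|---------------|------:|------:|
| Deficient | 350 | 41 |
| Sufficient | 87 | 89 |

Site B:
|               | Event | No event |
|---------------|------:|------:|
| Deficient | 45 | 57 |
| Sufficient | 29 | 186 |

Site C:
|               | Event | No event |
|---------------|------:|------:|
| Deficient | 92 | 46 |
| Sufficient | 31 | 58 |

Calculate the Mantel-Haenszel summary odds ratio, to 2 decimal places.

5.89

OR_MH = Σ(aᵢdᵢ/nᵢ) / Σ(bᵢcᵢ/nᵢ), where nᵢ is the stratum total.
Stratum 1 (Site A): n = 567; a·d/n = 350·89/567 = 54.9383; b·c/n = 41·87/567 = 6.2910
Stratum 2 (Site B): n = 317; a·d/n = 45·186/317 = 26.4038; b·c/n = 57·29/317 = 5.2145
Stratum 3 (Site C): n = 227; a·d/n = 92·58/227 = 23.5066; b·c/n = 46·31/227 = 6.2819
OR_MH = (54.9383 + 26.4038 + 23.5066) / (6.2910 + 5.2145 + 6.2819) = 104.8487 / 17.7875 = 5.89453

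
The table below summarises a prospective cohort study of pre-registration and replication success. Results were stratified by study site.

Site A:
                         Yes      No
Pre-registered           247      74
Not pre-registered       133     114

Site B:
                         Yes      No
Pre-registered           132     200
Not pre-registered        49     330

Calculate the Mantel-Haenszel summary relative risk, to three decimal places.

1.813

RR_MH = Σ(aᵢ·n₀ᵢ/nᵢ) / Σ(cᵢ·n₁ᵢ/nᵢ), with n₁ᵢ = aᵢ+bᵢ (exposed), n₀ᵢ = cᵢ+dᵢ (unexposed), nᵢ = n₁ᵢ+n₀ᵢ.
Stratum 1 (Site A): n₁ = 321, n₀ = 247, n = 568; a·n₀/n = 247·247/568 = 107.4102; c·n₁/n = 133·321/568 = 75.1637
Stratum 2 (Site B): n₁ = 332, n₀ = 379, n = 711; a·n₀/n = 132·379/711 = 70.3629; c·n₁/n = 49·332/711 = 22.8805
RR_MH = (107.4102 + 70.3629) / (75.1637 + 22.8805) = 177.7731 / 98.0442 = 1.81319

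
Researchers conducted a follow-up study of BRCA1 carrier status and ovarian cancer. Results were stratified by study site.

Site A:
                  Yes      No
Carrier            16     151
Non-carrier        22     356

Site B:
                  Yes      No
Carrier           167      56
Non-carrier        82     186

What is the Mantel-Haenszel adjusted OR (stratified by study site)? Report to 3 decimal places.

OR_MH = Σ(aᵢdᵢ/nᵢ) / Σ(bᵢcᵢ/nᵢ), where nᵢ is the stratum total.
Stratum 1 (Site A): n = 545; a·d/n = 16·356/545 = 10.4514; b·c/n = 151·22/545 = 6.0954
Stratum 2 (Site B): n = 491; a·d/n = 167·186/491 = 63.2627; b·c/n = 56·82/491 = 9.3523
OR_MH = (10.4514 + 63.2627) / (6.0954 + 9.3523) = 73.7141 / 15.4478 = 4.77183

4.772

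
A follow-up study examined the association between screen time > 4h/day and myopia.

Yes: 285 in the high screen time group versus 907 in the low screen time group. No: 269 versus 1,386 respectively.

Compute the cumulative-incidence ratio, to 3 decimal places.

1.301

From the description: a = 285, b = 269, c = 907, d = 1386.
Risk in exposed = 285/554 = 0.51444; risk in unexposed = 907/2293 = 0.39555.
RR = 0.51444 / 0.39555 = 1.30056
The risk among the exposed is 1.30 times that among the unexposed.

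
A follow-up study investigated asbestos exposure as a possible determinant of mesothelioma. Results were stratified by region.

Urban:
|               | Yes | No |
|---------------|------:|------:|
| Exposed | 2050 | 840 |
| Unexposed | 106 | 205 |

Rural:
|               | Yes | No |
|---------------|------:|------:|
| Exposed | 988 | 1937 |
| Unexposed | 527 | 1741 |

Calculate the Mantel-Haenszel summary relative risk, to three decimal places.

RR_MH = Σ(aᵢ·n₀ᵢ/nᵢ) / Σ(cᵢ·n₁ᵢ/nᵢ), with n₁ᵢ = aᵢ+bᵢ (exposed), n₀ᵢ = cᵢ+dᵢ (unexposed), nᵢ = n₁ᵢ+n₀ᵢ.
Stratum 1 (Urban): n₁ = 2890, n₀ = 311, n = 3201; a·n₀/n = 2050·311/3201 = 199.1721; c·n₁/n = 106·2890/3201 = 95.7013
Stratum 2 (Rural): n₁ = 2925, n₀ = 2268, n = 5193; a·n₀/n = 988·2268/5193 = 431.5009; c·n₁/n = 527·2925/5193 = 296.8371
RR_MH = (199.1721 + 431.5009) / (95.7013 + 296.8371) = 630.6730 / 392.5384 = 1.60665

1.607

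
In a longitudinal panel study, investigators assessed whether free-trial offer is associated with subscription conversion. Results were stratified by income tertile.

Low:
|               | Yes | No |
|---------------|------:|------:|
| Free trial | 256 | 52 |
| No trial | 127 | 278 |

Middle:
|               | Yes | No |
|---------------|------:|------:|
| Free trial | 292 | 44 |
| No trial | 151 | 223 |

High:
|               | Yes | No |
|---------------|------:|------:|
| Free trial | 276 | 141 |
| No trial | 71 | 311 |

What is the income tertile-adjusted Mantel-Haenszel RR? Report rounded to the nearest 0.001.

RR_MH = Σ(aᵢ·n₀ᵢ/nᵢ) / Σ(cᵢ·n₁ᵢ/nᵢ), with n₁ᵢ = aᵢ+bᵢ (exposed), n₀ᵢ = cᵢ+dᵢ (unexposed), nᵢ = n₁ᵢ+n₀ᵢ.
Stratum 1 (Low): n₁ = 308, n₀ = 405, n = 713; a·n₀/n = 256·405/713 = 145.4137; c·n₁/n = 127·308/713 = 54.8612
Stratum 2 (Middle): n₁ = 336, n₀ = 374, n = 710; a·n₀/n = 292·374/710 = 153.8141; c·n₁/n = 151·336/710 = 71.4592
Stratum 3 (High): n₁ = 417, n₀ = 382, n = 799; a·n₀/n = 276·382/799 = 131.9549; c·n₁/n = 71·417/799 = 37.0551
RR_MH = (145.4137 + 153.8141 + 131.9549) / (54.8612 + 71.4592 + 37.0551) = 431.1828 / 163.3754 = 2.63922

2.639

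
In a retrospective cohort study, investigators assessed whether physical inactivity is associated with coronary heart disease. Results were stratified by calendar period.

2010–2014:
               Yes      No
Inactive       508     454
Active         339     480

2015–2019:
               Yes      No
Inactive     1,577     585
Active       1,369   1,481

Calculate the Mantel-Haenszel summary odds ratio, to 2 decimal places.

OR_MH = Σ(aᵢdᵢ/nᵢ) / Σ(bᵢcᵢ/nᵢ), where nᵢ is the stratum total.
Stratum 1 (2010–2014): n = 1781; a·d/n = 508·480/1781 = 136.9118; b·c/n = 454·339/1781 = 86.4155
Stratum 2 (2015–2019): n = 5012; a·d/n = 1577·1481/5012 = 465.9890; b·c/n = 585·1369/5012 = 159.7895
OR_MH = (136.9118 + 465.9890) / (86.4155 + 159.7895) = 602.9009 / 246.2050 = 2.44878

2.45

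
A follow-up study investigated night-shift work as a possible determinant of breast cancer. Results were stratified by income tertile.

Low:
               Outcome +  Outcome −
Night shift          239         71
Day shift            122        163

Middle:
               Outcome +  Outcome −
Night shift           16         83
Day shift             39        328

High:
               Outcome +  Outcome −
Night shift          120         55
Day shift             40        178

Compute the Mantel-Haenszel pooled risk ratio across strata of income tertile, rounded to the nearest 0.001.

2.160

RR_MH = Σ(aᵢ·n₀ᵢ/nᵢ) / Σ(cᵢ·n₁ᵢ/nᵢ), with n₁ᵢ = aᵢ+bᵢ (exposed), n₀ᵢ = cᵢ+dᵢ (unexposed), nᵢ = n₁ᵢ+n₀ᵢ.
Stratum 1 (Low): n₁ = 310, n₀ = 285, n = 595; a·n₀/n = 239·285/595 = 114.4790; c·n₁/n = 122·310/595 = 63.5630
Stratum 2 (Middle): n₁ = 99, n₀ = 367, n = 466; a·n₀/n = 16·367/466 = 12.6009; c·n₁/n = 39·99/466 = 8.2854
Stratum 3 (High): n₁ = 175, n₀ = 218, n = 393; a·n₀/n = 120·218/393 = 66.5649; c·n₁/n = 40·175/393 = 17.8117
RR_MH = (114.4790 + 12.6009 + 66.5649) / (63.5630 + 8.2854 + 17.8117) = 193.6447 / 89.6601 = 2.15976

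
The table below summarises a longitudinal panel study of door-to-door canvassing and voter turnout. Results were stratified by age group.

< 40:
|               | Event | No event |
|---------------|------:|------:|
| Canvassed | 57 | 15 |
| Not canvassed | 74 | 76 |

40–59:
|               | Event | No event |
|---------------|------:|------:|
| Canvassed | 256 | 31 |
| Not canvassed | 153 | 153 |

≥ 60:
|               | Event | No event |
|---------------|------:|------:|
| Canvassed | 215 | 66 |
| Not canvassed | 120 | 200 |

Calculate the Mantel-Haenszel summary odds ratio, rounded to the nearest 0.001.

6.002

OR_MH = Σ(aᵢdᵢ/nᵢ) / Σ(bᵢcᵢ/nᵢ), where nᵢ is the stratum total.
Stratum 1 (< 40): n = 222; a·d/n = 57·76/222 = 19.5135; b·c/n = 15·74/222 = 5.0000
Stratum 2 (40–59): n = 593; a·d/n = 256·153/593 = 66.0506; b·c/n = 31·153/593 = 7.9983
Stratum 3 (≥ 60): n = 601; a·d/n = 215·200/601 = 71.5474; b·c/n = 66·120/601 = 13.1780
OR_MH = (19.5135 + 66.0506 + 71.5474) / (5.0000 + 7.9983 + 13.1780) = 157.1115 / 26.1764 = 6.00204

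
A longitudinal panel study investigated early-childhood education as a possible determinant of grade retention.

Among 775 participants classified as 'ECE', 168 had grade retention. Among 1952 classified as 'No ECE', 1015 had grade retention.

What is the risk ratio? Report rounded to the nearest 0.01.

0.42

From the description: a = 168, b = 607, c = 1015, d = 937.
Risk in exposed = 168/775 = 0.21677; risk in unexposed = 1015/1952 = 0.51998.
RR = 0.21677 / 0.51998 = 0.41689
The risk is 58% lower among the exposed than among the unexposed.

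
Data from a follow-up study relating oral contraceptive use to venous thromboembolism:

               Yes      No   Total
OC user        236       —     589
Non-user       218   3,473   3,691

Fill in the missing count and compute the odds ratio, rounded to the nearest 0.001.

10.651

The missing cell is in the exposed row: 589 − 236 = 353.
So a = 236, b = 353, c = 218, d = 3473.
OR = (a·d)/(b·c) = (236 × 3473) / (353 × 218) = 819628 / 76954 = 10.65088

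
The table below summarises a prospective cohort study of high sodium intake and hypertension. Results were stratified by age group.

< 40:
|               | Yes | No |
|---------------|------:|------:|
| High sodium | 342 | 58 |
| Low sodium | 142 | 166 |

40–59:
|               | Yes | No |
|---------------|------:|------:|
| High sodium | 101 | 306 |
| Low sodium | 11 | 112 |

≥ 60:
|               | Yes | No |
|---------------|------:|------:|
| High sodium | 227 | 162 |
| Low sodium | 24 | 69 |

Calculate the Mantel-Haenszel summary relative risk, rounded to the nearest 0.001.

RR_MH = Σ(aᵢ·n₀ᵢ/nᵢ) / Σ(cᵢ·n₁ᵢ/nᵢ), with n₁ᵢ = aᵢ+bᵢ (exposed), n₀ᵢ = cᵢ+dᵢ (unexposed), nᵢ = n₁ᵢ+n₀ᵢ.
Stratum 1 (< 40): n₁ = 400, n₀ = 308, n = 708; a·n₀/n = 342·308/708 = 148.7797; c·n₁/n = 142·400/708 = 80.2260
Stratum 2 (40–59): n₁ = 407, n₀ = 123, n = 530; a·n₀/n = 101·123/530 = 23.4396; c·n₁/n = 11·407/530 = 8.4472
Stratum 3 (≥ 60): n₁ = 389, n₀ = 93, n = 482; a·n₀/n = 227·93/482 = 43.7988; c·n₁/n = 24·389/482 = 19.3693
RR_MH = (148.7797 + 23.4396 + 43.7988) / (80.2260 + 8.4472 + 19.3693) = 216.0180 / 108.0425 = 1.99938

1.999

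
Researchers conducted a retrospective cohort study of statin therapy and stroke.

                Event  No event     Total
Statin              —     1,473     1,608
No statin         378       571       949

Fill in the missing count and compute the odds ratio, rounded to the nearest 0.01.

The missing cell is in the exposed row: 1608 − 1473 = 135.
So a = 135, b = 1473, c = 378, d = 571.
OR = (a·d)/(b·c) = (135 × 571) / (1473 × 378) = 77085 / 556794 = 0.13844

0.14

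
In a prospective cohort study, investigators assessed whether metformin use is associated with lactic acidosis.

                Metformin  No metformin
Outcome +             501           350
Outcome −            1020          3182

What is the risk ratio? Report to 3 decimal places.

Reading the table with exposure as columns: a = 501 (Metformin, case), b = 1020 (Metformin, non-case), c = 350 (No metformin, case), d = 3182.
Risk in exposed = 501/1521 = 0.32939; risk in unexposed = 350/3532 = 0.09909.
RR = 0.32939 / 0.09909 = 3.32400
The risk among the exposed is 3.32 times that among the unexposed.

3.324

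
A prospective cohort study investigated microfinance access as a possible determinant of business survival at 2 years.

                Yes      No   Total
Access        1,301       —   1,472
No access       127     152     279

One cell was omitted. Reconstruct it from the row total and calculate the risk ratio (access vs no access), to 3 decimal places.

The missing cell is in the exposed row: 1472 − 1301 = 171.
So a = 1301, b = 171, c = 127, d = 152.
RR = [a/(a+b)] / [c/(c+d)] = (1301/1472) / (127/279) = 0.88383/0.45520 = 1.94165

1.942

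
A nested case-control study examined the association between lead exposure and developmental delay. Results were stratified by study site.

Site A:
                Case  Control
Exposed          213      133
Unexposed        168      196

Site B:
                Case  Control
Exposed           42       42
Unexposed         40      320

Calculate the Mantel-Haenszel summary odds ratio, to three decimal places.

OR_MH = Σ(aᵢdᵢ/nᵢ) / Σ(bᵢcᵢ/nᵢ), where nᵢ is the stratum total.
Stratum 1 (Site A): n = 710; a·d/n = 213·196/710 = 58.8000; b·c/n = 133·168/710 = 31.4704
Stratum 2 (Site B): n = 444; a·d/n = 42·320/444 = 30.2703; b·c/n = 42·40/444 = 3.7838
OR_MH = (58.8000 + 30.2703) / (31.4704 + 3.7838) = 89.0703 / 35.2542 = 2.52651

2.527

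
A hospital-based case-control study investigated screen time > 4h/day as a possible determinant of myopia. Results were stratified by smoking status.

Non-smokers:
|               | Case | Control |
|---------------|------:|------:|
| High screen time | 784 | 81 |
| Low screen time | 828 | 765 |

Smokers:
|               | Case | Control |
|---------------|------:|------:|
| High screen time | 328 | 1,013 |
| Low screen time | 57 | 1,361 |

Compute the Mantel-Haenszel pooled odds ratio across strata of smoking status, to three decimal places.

8.417

OR_MH = Σ(aᵢdᵢ/nᵢ) / Σ(bᵢcᵢ/nᵢ), where nᵢ is the stratum total.
Stratum 1 (Non-smokers): n = 2458; a·d/n = 784·765/2458 = 244.0033; b·c/n = 81·828/2458 = 27.2856
Stratum 2 (Smokers): n = 2759; a·d/n = 328·1361/2759 = 161.8007; b·c/n = 1013·57/2759 = 20.9282
OR_MH = (244.0033 + 161.8007) / (27.2856 + 20.9282) = 405.8039 / 48.2138 = 8.41675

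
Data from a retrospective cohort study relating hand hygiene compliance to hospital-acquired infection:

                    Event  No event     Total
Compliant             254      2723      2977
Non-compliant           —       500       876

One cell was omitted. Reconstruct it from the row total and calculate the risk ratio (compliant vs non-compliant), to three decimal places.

The missing cell is in the unexposed row: 876 − 500 = 376.
So a = 254, b = 2723, c = 376, d = 500.
RR = [a/(a+b)] / [c/(c+d)] = (254/2977) / (376/876) = 0.08532/0.42922 = 0.19878

0.199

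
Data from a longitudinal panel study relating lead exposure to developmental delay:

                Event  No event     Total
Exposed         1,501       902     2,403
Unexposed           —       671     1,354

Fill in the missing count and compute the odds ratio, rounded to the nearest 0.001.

1.635

The missing cell is in the unexposed row: 1354 − 671 = 683.
So a = 1501, b = 902, c = 683, d = 671.
OR = (a·d)/(b·c) = (1501 × 671) / (902 × 683) = 1007171 / 616066 = 1.63484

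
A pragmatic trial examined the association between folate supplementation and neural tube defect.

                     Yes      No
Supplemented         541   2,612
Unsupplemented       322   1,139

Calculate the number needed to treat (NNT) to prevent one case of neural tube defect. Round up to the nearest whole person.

Risk in treated group = 541/3153 = 0.17158; risk in control = 322/1461 = 0.22040.
Absolute risk reduction = 0.22040 − 0.17158 = 0.04881
NNT = 1 / ARR = 1 / 0.04881 = 20.486 → round up → 21

21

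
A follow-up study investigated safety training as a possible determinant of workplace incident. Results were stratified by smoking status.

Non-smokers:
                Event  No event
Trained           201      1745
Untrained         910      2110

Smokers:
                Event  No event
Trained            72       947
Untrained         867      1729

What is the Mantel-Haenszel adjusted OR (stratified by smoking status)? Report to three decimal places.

0.219

OR_MH = Σ(aᵢdᵢ/nᵢ) / Σ(bᵢcᵢ/nᵢ), where nᵢ is the stratum total.
Stratum 1 (Non-smokers): n = 4966; a·d/n = 201·2110/4966 = 85.4027; b·c/n = 1745·910/4966 = 319.7644
Stratum 2 (Smokers): n = 3615; a·d/n = 72·1729/3615 = 34.4365; b·c/n = 947·867/3615 = 227.1228
OR_MH = (85.4027 + 34.4365) / (319.7644 + 227.1228) = 119.8393 / 546.8872 = 0.21913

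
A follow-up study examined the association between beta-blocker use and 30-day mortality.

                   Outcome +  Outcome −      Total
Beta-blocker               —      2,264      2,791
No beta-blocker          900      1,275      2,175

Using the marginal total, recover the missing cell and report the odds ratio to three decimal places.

0.330

The missing cell is in the exposed row: 2791 − 2264 = 527.
So a = 527, b = 2264, c = 900, d = 1275.
OR = (a·d)/(b·c) = (527 × 1275) / (2264 × 900) = 671925 / 2037600 = 0.32976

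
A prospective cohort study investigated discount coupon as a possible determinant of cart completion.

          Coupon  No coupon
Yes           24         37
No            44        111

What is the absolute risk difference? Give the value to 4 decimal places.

Reading the table with exposure as columns: a = 24 (Coupon, case), b = 44 (Coupon, non-case), c = 37 (No coupon, case), d = 111.
Risk in exposed = 24/68 = 0.352941; risk in unexposed = 37/148 = 0.250000.
Risk difference = 0.352941 − 0.250000 = 0.102941

0.1029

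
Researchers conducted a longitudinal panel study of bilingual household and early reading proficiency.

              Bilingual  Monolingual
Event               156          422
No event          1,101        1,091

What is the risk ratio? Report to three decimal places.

Reading the table with exposure as columns: a = 156 (Bilingual, case), b = 1101 (Bilingual, non-case), c = 422 (Monolingual, case), d = 1091.
Risk in exposed = 156/1257 = 0.12411; risk in unexposed = 422/1513 = 0.27892.
RR = 0.12411 / 0.27892 = 0.44495
The risk is 56% lower among the exposed than among the unexposed.

0.445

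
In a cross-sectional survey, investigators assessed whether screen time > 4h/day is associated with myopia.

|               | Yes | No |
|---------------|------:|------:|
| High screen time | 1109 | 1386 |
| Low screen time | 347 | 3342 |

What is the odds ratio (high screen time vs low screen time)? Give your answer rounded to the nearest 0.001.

7.706

Cells: a = 1109, b = 1386, c = 347, d = 3342.
OR = (a·d)/(b·c) = (1109 × 3342) / (1386 × 347) = 3706278 / 480942 = 7.70629
The odds of myopia are about 7.71 times as high in the high screen time group.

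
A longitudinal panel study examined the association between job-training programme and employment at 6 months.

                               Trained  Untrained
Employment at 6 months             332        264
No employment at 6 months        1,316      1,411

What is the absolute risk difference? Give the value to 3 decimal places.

0.044

Reading the table with exposure as columns: a = 332 (Trained, case), b = 1316 (Trained, non-case), c = 264 (Untrained, case), d = 1411.
Risk in exposed = 332/1648 = 0.201456; risk in unexposed = 264/1675 = 0.157612.
Risk difference = 0.201456 − 0.157612 = 0.043844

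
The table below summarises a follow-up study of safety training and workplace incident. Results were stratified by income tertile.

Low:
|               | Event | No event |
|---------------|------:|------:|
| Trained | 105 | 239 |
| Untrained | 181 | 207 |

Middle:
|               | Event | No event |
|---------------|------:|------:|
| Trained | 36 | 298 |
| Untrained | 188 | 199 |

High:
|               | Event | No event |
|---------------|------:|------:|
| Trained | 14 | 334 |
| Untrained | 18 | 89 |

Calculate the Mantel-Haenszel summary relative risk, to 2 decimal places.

RR_MH = Σ(aᵢ·n₀ᵢ/nᵢ) / Σ(cᵢ·n₁ᵢ/nᵢ), with n₁ᵢ = aᵢ+bᵢ (exposed), n₀ᵢ = cᵢ+dᵢ (unexposed), nᵢ = n₁ᵢ+n₀ᵢ.
Stratum 1 (Low): n₁ = 344, n₀ = 388, n = 732; a·n₀/n = 105·388/732 = 55.6557; c·n₁/n = 181·344/732 = 85.0601
Stratum 2 (Middle): n₁ = 334, n₀ = 387, n = 721; a·n₀/n = 36·387/721 = 19.3232; c·n₁/n = 188·334/721 = 87.0902
Stratum 3 (High): n₁ = 348, n₀ = 107, n = 455; a·n₀/n = 14·107/455 = 3.2923; c·n₁/n = 18·348/455 = 13.7670
RR_MH = (55.6557 + 19.3232 + 3.2923) / (85.0601 + 87.0902 + 13.7670) = 78.2712 / 185.9173 = 0.42100

0.42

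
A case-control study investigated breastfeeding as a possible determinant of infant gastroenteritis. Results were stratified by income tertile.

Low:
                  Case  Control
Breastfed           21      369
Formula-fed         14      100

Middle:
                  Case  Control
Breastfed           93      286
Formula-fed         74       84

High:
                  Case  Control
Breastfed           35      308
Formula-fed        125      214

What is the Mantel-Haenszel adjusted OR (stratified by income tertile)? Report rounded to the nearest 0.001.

OR_MH = Σ(aᵢdᵢ/nᵢ) / Σ(bᵢcᵢ/nᵢ), where nᵢ is the stratum total.
Stratum 1 (Low): n = 504; a·d/n = 21·100/504 = 4.1667; b·c/n = 369·14/504 = 10.2500
Stratum 2 (Middle): n = 537; a·d/n = 93·84/537 = 14.5475; b·c/n = 286·74/537 = 39.4115
Stratum 3 (High): n = 682; a·d/n = 35·214/682 = 10.9824; b·c/n = 308·125/682 = 56.4516
OR_MH = (4.1667 + 14.5475 + 10.9824) / (10.2500 + 39.4115 + 56.4516) = 29.6966 / 106.1132 = 0.27986

0.280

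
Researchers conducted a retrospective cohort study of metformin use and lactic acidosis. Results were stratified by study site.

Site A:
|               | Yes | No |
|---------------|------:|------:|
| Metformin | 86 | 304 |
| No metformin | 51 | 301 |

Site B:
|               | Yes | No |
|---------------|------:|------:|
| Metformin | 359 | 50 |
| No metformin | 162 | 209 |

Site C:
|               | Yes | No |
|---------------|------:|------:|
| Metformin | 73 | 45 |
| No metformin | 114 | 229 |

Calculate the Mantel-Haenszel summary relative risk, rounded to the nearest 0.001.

RR_MH = Σ(aᵢ·n₀ᵢ/nᵢ) / Σ(cᵢ·n₁ᵢ/nᵢ), with n₁ᵢ = aᵢ+bᵢ (exposed), n₀ᵢ = cᵢ+dᵢ (unexposed), nᵢ = n₁ᵢ+n₀ᵢ.
Stratum 1 (Site A): n₁ = 390, n₀ = 352, n = 742; a·n₀/n = 86·352/742 = 40.7978; c·n₁/n = 51·390/742 = 26.8059
Stratum 2 (Site B): n₁ = 409, n₀ = 371, n = 780; a·n₀/n = 359·371/780 = 170.7551; c·n₁/n = 162·409/780 = 84.9462
Stratum 3 (Site C): n₁ = 118, n₀ = 343, n = 461; a·n₀/n = 73·343/461 = 54.3145; c·n₁/n = 114·118/461 = 29.1800
RR_MH = (40.7978 + 170.7551 + 54.3145) / (26.8059 + 84.9462 + 29.1800) = 265.8675 / 140.9321 = 1.88649

1.886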